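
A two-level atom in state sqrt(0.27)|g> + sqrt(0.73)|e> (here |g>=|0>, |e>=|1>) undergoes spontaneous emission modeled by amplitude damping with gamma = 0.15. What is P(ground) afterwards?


For amplitude damping with parameter gamma on state sqrt(a)|0> + sqrt(b)|1>:
alpha^2 = 0.27, beta^2 = 0.73
P(|0>) = alpha^2 + gamma * beta^2
= 0.27 + 0.15 * 0.73
= 0.27 + 0.1095
= 0.3795

0.3795


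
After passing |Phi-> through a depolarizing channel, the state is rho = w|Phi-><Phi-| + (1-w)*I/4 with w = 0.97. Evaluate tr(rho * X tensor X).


|Phi-> = (|00> - |11>)/sqrt(2)
For the pure Bell state, <X_A X_B> = -1 (Bell-state Pauli correlator).
The maximally-mixed part I/4 has tr(I/4 * P tensor P) = 0 for any traceless Pauli P.
So <X_A X_B>_rho = w * (-1) + (1 - w) * 0
= 0.97 * (-1)
= -0.9700

-0.9700


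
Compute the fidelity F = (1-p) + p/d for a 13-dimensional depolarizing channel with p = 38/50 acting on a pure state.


F = (1-p) + p/d
= (1 - 0.7600) + 0.7600/13
= 0.2400 + 0.0585
= 0.2985

0.2985


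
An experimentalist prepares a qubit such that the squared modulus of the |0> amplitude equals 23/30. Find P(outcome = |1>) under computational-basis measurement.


|alpha|^2 = 23/30 = 0.7667
|beta|^2 = 1 - 23/30 = 7/30 = 0.2333
P(|1>) = |beta|^2 = 0.2333

0.2333


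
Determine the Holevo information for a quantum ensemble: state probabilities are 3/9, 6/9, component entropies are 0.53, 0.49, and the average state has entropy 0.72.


chi = S(rho) - sum_i p_i * S(rho_i)
Weighted entropy = 3/9 * 0.53 + 6/9 * 0.49
= 0.5033
chi = 0.72 - 0.5033
= 0.2167

0.2167


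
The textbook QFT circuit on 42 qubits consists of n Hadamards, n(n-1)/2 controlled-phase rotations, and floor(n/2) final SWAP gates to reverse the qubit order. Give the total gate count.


Hadamard gates: 42
Controlled rotations: n*(n-1)/2 = 42*41/2 = 861
SWAP gates: floor(n/2) = floor(42/2) = 21
Total = 42 + 861 + 21
= 924

924


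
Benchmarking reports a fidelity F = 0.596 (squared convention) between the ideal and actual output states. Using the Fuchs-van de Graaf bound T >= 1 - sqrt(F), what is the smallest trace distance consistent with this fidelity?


Fuchs-van de Graaf (squared-fidelity convention): 1 - sqrt(F) <= T <= sqrt(1 - F).
Lower bound: T >= 1 - sqrt(F)
sqrt(F) = sqrt(0.596) = 0.7720
T >= 1 - 0.7720
T >= 0.2280

0.2280


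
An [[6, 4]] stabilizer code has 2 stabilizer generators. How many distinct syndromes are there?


Each stabilizer generator gives a binary (+1 or -1) measurement outcome.
With 2 independent generators:
Total syndromes = 2^2
= 4

4


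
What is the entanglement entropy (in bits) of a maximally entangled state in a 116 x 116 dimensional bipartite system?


For a maximally entangled state in d x d:
S = log2(d) = log2(116)
= 6.8580

6.8580


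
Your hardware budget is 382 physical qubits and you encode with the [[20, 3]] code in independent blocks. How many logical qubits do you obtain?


Each code block uses 20 physical qubits for 3 logical qubit(s).
Number of complete blocks = floor(382 / 20) = 19
Logical qubits = 19 * 3
= 57

57


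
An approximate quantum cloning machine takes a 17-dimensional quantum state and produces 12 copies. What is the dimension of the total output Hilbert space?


Output space = H^(tensor 12) where dim(H) = 17
dim = 17^12
= 289 (after 2 factors)
= 4913 (after 3 factors)
= 83521 (after 4 factors)
= 1419857 (after 5 factors)
= 24137569 (after 6 factors)
= 410338673 (after 7 factors)
= 6975757441 (after 8 factors)
= 118587876497 (after 9 factors)
= 2015993900449 (after 10 factors)
= 34271896307633 (after 11 factors)
= 582622237229761 (after 12 factors)
= 582622237229761

582622237229761


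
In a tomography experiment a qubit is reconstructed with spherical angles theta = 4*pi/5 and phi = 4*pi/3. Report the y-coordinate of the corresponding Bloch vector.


theta = 2.5133, phi = 4.1888
r_y = sin(theta)*sin(phi) = 0.5878 * -0.8660
r_y = -0.5090

-0.5090


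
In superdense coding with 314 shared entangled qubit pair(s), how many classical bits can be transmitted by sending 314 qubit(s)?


Superdense coding allows 2 classical bits per shared entangled pair.
314 pair(s) -> 2 * 314 = 628 classical bits

628


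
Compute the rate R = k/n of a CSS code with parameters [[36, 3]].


Code rate R = k/n
= 3/36
= 0.0833

0.0833


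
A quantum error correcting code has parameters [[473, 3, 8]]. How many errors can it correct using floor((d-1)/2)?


Code parameters: [[473, 3, 8]], distance d = 8.
Number of correctable errors = floor((d-1)/2)
= floor((8 - 1)/2)
= floor(7/2)
= 3

3


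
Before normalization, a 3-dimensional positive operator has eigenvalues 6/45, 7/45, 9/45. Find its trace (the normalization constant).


tr(M) = sum of eigenvalues
= 6/45 + 7/45 + 9/45
= 22/45
= 0.4889

0.4889


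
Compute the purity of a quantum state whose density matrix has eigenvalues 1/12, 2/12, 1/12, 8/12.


tr(rho^2) = sum of eigenvalues squared
= (1/12)^2 + (2/12)^2 + (1/12)^2 + (8/12)^2
= (1 + 4 + 1 + 64) / 144
= 70/144
= 0.4861

0.4861


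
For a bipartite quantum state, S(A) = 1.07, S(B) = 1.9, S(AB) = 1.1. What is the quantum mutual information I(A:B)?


I(A:B) = S(A) + S(B) - S(AB)
= 1.07 + 1.9 - 1.1
= 1.8700

1.8700


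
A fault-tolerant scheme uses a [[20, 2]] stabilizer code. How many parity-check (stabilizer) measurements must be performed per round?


For an [[n,k]] stabilizer code:
Number of stabilizer generators = n - k
= 20 - 2
= 18

18


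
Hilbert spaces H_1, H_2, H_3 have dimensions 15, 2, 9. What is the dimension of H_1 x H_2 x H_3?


dim(H_1 x H_2 x H_3) = 15 * 2 * 9
= 30 * 9
= 270

270


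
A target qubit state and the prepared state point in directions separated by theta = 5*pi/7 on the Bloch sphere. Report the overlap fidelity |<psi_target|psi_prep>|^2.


For states separated by angle theta on Bloch sphere:
F = cos^2(theta/2)
theta = 5*pi/7 = 2.2440
theta/2 = 1.1220
cos(theta/2) = 0.4339
F = 0.1883

0.1883


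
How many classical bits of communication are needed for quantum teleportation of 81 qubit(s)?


Quantum teleportation requires 2 classical bits per qubit teleported.
81 qubit(s) -> 2 * 81 = 162 classical bits

162


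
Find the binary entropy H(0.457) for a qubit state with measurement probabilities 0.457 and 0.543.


S = -p*log2(p) - (1-p)*log2(1-p)
p = 0.4570, 1-p = 0.5430
= -0.4570 * log2(0.4570) - 0.5430 * log2(0.5430)
= -(-0.5163) - (-0.4784)
= 0.9947

0.9947


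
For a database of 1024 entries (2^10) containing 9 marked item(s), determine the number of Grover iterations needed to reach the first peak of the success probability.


After j Grover iterations the success probability is P(j) = sin^2((2j+1)*theta), where sin(theta) = sqrt(k/N).
N = 2^10 = 1024, k = 9
sin(theta) = sqrt(k/N) = 0.09375
theta = arcsin(sqrt(k/N)) = 0.09388787511 rad
P(j) reaches its first maximum when (2j+1)*theta is as close as possible to pi/2, i.e. j = round(pi/(4*theta) - 1/2).
pi/(4*theta) - 1/2 = 7.8653
(For comparison, the common estimate pi/4 * sqrt(N/k) = 8.3776; the exact maximiser is used here.)
Optimal iterations = 8

8


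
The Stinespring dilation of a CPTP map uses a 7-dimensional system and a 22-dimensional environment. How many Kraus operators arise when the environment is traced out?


Tracing out the environment in an orthonormal basis {|i>_E} gives Kraus operators K_i = <i|_E U |0>_E.
Number of Kraus operators = dim(H_env) = d_env
= 22

22


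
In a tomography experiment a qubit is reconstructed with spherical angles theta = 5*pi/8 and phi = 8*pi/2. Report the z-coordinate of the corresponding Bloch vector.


theta = 1.9635, phi = 12.5664
r_z = cos(theta) = -0.3827

-0.3827


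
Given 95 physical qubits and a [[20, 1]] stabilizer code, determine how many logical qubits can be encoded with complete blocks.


Each code block uses 20 physical qubits for 1 logical qubit(s).
Number of complete blocks = floor(95 / 20) = 4
Logical qubits = 4 * 1
= 4

4


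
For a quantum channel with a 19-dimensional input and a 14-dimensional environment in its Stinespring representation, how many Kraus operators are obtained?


Tracing out the environment in an orthonormal basis {|i>_E} gives Kraus operators K_i = <i|_E U |0>_E.
Number of Kraus operators = dim(H_env) = d_env
= 14

14


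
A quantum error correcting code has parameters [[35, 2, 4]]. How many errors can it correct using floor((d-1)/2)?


Code parameters: [[35, 2, 4]], distance d = 4.
Number of correctable errors = floor((d-1)/2)
= floor((4 - 1)/2)
= floor(3/2)
= 1

1


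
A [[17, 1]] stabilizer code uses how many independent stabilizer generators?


For an [[n,k]] stabilizer code:
Number of stabilizer generators = n - k
= 17 - 1
= 16

16


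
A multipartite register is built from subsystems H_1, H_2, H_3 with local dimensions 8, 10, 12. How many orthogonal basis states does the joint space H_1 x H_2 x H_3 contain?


dim(H_1 x H_2 x H_3) = 8 * 10 * 12
= 80 * 12
= 960

960


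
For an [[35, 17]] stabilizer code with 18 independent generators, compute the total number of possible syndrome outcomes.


Each stabilizer generator gives a binary (+1 or -1) measurement outcome.
With 18 independent generators:
Total syndromes = 2^18
= 262144

262144


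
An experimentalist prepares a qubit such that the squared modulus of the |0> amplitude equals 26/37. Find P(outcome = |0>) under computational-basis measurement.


|alpha|^2 = 26/37 = 0.7027
|beta|^2 = 1 - 26/37 = 11/37 = 0.2973
P(|0>) = |alpha|^2 = 0.7027

0.7027


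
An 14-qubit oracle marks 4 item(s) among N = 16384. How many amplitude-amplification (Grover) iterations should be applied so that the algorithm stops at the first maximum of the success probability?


After j Grover iterations the success probability is P(j) = sin^2((2j+1)*theta), where sin(theta) = sqrt(k/N).
N = 2^14 = 16384, k = 4
sin(theta) = sqrt(k/N) = 0.015625
theta = arcsin(sqrt(k/N)) = 0.01562563585 rad
P(j) reaches its first maximum when (2j+1)*theta is as close as possible to pi/2, i.e. j = round(pi/(4*theta) - 1/2).
pi/(4*theta) - 1/2 = 49.7634
(For comparison, the common estimate pi/4 * sqrt(N/k) = 50.2655; the exact maximiser is used here.)
Optimal iterations = 50

50


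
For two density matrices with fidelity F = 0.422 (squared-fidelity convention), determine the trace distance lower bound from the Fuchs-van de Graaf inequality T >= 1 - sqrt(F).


Fuchs-van de Graaf (squared-fidelity convention): 1 - sqrt(F) <= T <= sqrt(1 - F).
Lower bound: T >= 1 - sqrt(F)
sqrt(F) = sqrt(0.422) = 0.6496
T >= 1 - 0.6496
T >= 0.3504

0.3504


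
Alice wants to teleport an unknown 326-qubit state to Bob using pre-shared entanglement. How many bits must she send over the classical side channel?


Quantum teleportation requires 2 classical bits per qubit teleported.
326 qubit(s) -> 2 * 326 = 652 classical bits

652


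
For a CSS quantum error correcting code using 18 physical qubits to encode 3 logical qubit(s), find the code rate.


Code rate R = k/n
= 3/18
= 0.1667

0.1667


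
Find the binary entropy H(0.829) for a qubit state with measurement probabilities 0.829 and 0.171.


S = -p*log2(p) - (1-p)*log2(1-p)
p = 0.8290, 1-p = 0.1710
= -0.8290 * log2(0.8290) - 0.1710 * log2(0.1710)
= -(-0.2243) - (-0.4357)
= 0.6600

0.6600


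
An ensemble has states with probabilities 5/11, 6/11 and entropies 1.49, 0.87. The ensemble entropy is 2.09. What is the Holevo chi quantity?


chi = S(rho) - sum_i p_i * S(rho_i)
Weighted entropy = 5/11 * 1.49 + 6/11 * 0.87
= 1.1518
chi = 2.09 - 1.1518
= 0.9382

0.9382


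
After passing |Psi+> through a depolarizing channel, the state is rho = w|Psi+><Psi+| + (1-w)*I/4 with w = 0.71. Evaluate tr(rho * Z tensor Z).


|Psi+> = (|01> + |10>)/sqrt(2)
For the pure Bell state, <Z_A Z_B> = -1 (Bell-state Pauli correlator).
The maximally-mixed part I/4 has tr(I/4 * P tensor P) = 0 for any traceless Pauli P.
So <Z_A Z_B>_rho = w * (-1) + (1 - w) * 0
= 0.71 * (-1)
= -0.7100

-0.7100


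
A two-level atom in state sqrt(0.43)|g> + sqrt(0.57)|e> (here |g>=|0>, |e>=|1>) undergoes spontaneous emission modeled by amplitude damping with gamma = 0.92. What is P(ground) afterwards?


For amplitude damping with parameter gamma on state sqrt(a)|0> + sqrt(b)|1>:
alpha^2 = 0.43, beta^2 = 0.57
P(|0>) = alpha^2 + gamma * beta^2
= 0.43 + 0.92 * 0.57
= 0.43 + 0.5244
= 0.9544

0.9544


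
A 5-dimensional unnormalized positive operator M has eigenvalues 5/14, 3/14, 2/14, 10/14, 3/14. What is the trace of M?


tr(M) = sum of eigenvalues
= 5/14 + 3/14 + 2/14 + 10/14 + 3/14
= 23/14
= 1.6429

1.6429


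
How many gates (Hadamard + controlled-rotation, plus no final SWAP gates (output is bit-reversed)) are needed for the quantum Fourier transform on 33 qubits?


Hadamard gates: 33
Controlled rotations: n*(n-1)/2 = 33*32/2 = 528
SWAP gates: 0 (omitted)
Total = 33 + 528
= 561

561


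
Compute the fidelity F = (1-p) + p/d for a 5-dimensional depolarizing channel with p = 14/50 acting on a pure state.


F = (1-p) + p/d
= (1 - 0.2800) + 0.2800/5
= 0.7200 + 0.0560
= 0.7760

0.7760


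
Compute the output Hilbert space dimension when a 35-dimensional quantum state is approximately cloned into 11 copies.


Output space = H^(tensor 11) where dim(H) = 35
dim = 35^11
= 1225 (after 2 factors)
= 42875 (after 3 factors)
= 1500625 (after 4 factors)
= 52521875 (after 5 factors)
= 1838265625 (after 6 factors)
= 64339296875 (after 7 factors)
= 2251875390625 (after 8 factors)
= 78815638671875 (after 9 factors)
= 2758547353515625 (after 10 factors)
= 96549157373046875 (after 11 factors)
= 96549157373046875

96549157373046875


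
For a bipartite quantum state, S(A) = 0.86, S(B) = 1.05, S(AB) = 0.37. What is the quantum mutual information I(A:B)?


I(A:B) = S(A) + S(B) - S(AB)
= 0.86 + 1.05 - 0.37
= 1.5400

1.5400


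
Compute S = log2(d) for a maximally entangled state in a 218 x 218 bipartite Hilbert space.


For a maximally entangled state in d x d:
S = log2(d) = log2(218)
= 7.7682

7.7682


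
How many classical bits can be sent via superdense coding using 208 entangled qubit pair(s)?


Superdense coding allows 2 classical bits per shared entangled pair.
208 pair(s) -> 2 * 208 = 416 classical bits

416


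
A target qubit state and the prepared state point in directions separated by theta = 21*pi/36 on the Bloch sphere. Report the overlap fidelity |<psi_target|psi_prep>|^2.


For states separated by angle theta on Bloch sphere:
F = cos^2(theta/2)
theta = 21*pi/36 = 1.8326
theta/2 = 0.9163
cos(theta/2) = 0.6088
F = 0.3706

0.3706


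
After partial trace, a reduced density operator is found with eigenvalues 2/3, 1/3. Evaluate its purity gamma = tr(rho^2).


tr(rho^2) = sum of eigenvalues squared
= (2/3)^2 + (1/3)^2
= (4 + 1) / 9
= 5/9
= 0.5556

0.5556


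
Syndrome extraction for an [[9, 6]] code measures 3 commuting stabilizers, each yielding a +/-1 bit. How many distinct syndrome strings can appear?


Each stabilizer generator gives a binary (+1 or -1) measurement outcome.
With 3 independent generators:
Total syndromes = 2^3
= 8

8


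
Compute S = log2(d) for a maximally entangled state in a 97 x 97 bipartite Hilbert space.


For a maximally entangled state in d x d:
S = log2(d) = log2(97)
= 6.5999

6.5999


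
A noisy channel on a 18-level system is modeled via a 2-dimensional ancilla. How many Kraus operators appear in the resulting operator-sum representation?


Tracing out the environment in an orthonormal basis {|i>_E} gives Kraus operators K_i = <i|_E U |0>_E.
Number of Kraus operators = dim(H_env) = d_env
= 2

2


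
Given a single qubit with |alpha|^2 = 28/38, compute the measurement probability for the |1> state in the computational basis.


|alpha|^2 = 28/38 = 0.7368
|beta|^2 = 1 - 28/38 = 10/38 = 0.2632
P(|1>) = |beta|^2 = 0.2632

0.2632


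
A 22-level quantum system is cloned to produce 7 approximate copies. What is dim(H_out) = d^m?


Output space = H^(tensor 7) where dim(H) = 22
dim = 22^7
= 484 (after 2 factors)
= 10648 (after 3 factors)
= 234256 (after 4 factors)
= 5153632 (after 5 factors)
= 113379904 (after 6 factors)
= 2494357888 (after 7 factors)
= 2494357888

2494357888


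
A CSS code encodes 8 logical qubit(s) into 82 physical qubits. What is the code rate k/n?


Code rate R = k/n
= 8/82
= 0.0976

0.0976


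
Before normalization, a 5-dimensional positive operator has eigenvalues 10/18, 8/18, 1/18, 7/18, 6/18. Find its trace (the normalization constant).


tr(M) = sum of eigenvalues
= 10/18 + 8/18 + 1/18 + 7/18 + 6/18
= 32/18
= 1.7778

1.7778


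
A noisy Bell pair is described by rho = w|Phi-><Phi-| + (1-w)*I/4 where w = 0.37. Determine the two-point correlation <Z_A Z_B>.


|Phi-> = (|00> - |11>)/sqrt(2)
For the pure Bell state, <Z_A Z_B> = +1 (Bell-state Pauli correlator).
The maximally-mixed part I/4 has tr(I/4 * P tensor P) = 0 for any traceless Pauli P.
So <Z_A Z_B>_rho = w * (+1) + (1 - w) * 0
= 0.37 * (+1)
= 0.3700

0.3700


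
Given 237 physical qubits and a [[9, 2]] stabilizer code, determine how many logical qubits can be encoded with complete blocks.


Each code block uses 9 physical qubits for 2 logical qubit(s).
Number of complete blocks = floor(237 / 9) = 26
Logical qubits = 26 * 2
= 52

52


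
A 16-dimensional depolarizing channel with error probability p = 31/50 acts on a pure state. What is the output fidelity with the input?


F = (1-p) + p/d
= (1 - 0.6200) + 0.6200/16
= 0.3800 + 0.0387
= 0.4188

0.4188


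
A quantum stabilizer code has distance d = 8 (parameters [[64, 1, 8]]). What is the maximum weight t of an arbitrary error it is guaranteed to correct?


Code parameters: [[64, 1, 8]], distance d = 8.
Number of correctable errors = floor((d-1)/2)
= floor((8 - 1)/2)
= floor(7/2)
= 3

3


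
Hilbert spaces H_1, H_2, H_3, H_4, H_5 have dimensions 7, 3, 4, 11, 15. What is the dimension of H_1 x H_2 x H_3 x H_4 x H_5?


dim(H_1 x H_2 x H_3 x H_4 x H_5) = 7 * 3 * 4 * 11 * 15
= 21 * 4 * 11 * 15
= 84 * 11 * 15
= 924 * 15
= 13860

13860


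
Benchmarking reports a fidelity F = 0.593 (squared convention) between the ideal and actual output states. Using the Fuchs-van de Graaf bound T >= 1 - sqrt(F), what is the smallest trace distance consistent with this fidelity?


Fuchs-van de Graaf (squared-fidelity convention): 1 - sqrt(F) <= T <= sqrt(1 - F).
Lower bound: T >= 1 - sqrt(F)
sqrt(F) = sqrt(0.593) = 0.7701
T >= 1 - 0.7701
T >= 0.2299

0.2299


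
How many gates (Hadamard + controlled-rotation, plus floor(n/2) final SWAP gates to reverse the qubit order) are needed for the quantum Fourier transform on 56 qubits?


Hadamard gates: 56
Controlled rotations: n*(n-1)/2 = 56*55/2 = 1540
SWAP gates: floor(n/2) = floor(56/2) = 28
Total = 56 + 1540 + 28
= 1624

1624


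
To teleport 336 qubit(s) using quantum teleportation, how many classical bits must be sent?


Quantum teleportation requires 2 classical bits per qubit teleported.
336 qubit(s) -> 2 * 336 = 672 classical bits

672


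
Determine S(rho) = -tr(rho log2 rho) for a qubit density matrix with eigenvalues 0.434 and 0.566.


S = -p*log2(p) - (1-p)*log2(1-p)
p = 0.4340, 1-p = 0.5660
= -0.4340 * log2(0.4340) - 0.5660 * log2(0.5660)
= -(-0.5226) - (-0.4648)
= 0.9874

0.9874


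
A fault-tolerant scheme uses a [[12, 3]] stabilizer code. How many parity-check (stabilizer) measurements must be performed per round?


For an [[n,k]] stabilizer code:
Number of stabilizer generators = n - k
= 12 - 3
= 9

9


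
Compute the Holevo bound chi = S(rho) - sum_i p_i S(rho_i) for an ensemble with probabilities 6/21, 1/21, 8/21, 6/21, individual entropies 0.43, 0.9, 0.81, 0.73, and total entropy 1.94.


chi = S(rho) - sum_i p_i * S(rho_i)
Weighted entropy = 6/21 * 0.43 + 1/21 * 0.9 + 8/21 * 0.81 + 6/21 * 0.73
= 0.6829
chi = 1.94 - 0.6829
= 1.2571

1.2571


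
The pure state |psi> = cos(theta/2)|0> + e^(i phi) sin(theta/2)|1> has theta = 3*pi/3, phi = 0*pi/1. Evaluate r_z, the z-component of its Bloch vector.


theta = 3.1416, phi = 0.0000
r_z = cos(theta) = -1.0000

-1.0000


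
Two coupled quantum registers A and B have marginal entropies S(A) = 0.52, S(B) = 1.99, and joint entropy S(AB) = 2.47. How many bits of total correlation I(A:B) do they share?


I(A:B) = S(A) + S(B) - S(AB)
= 0.52 + 1.99 - 2.47
= 0.0400

0.0400


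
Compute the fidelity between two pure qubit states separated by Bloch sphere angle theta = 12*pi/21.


For states separated by angle theta on Bloch sphere:
F = cos^2(theta/2)
theta = 12*pi/21 = 1.7952
theta/2 = 0.8976
cos(theta/2) = 0.6235
F = 0.3887

0.3887


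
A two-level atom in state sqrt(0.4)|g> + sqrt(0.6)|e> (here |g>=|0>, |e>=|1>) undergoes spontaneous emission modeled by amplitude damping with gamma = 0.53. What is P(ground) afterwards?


For amplitude damping with parameter gamma on state sqrt(a)|0> + sqrt(b)|1>:
alpha^2 = 0.4, beta^2 = 0.6
P(|0>) = alpha^2 + gamma * beta^2
= 0.4 + 0.53 * 0.6
= 0.4 + 0.3180
= 0.7180

0.7180


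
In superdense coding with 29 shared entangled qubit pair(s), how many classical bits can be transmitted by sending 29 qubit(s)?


Superdense coding allows 2 classical bits per shared entangled pair.
29 pair(s) -> 2 * 29 = 58 classical bits

58


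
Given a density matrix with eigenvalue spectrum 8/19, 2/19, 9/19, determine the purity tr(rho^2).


tr(rho^2) = sum of eigenvalues squared
= (8/19)^2 + (2/19)^2 + (9/19)^2
= (64 + 4 + 81) / 361
= 149/361
= 0.4127

0.4127


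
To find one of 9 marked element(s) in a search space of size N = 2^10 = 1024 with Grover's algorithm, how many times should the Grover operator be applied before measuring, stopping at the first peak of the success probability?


After j Grover iterations the success probability is P(j) = sin^2((2j+1)*theta), where sin(theta) = sqrt(k/N).
N = 2^10 = 1024, k = 9
sin(theta) = sqrt(k/N) = 0.09375
theta = arcsin(sqrt(k/N)) = 0.09388787511 rad
P(j) reaches its first maximum when (2j+1)*theta is as close as possible to pi/2, i.e. j = round(pi/(4*theta) - 1/2).
pi/(4*theta) - 1/2 = 7.8653
(For comparison, the common estimate pi/4 * sqrt(N/k) = 8.3776; the exact maximiser is used here.)
Optimal iterations = 8

8


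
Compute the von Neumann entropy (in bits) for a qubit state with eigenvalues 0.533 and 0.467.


S = -p*log2(p) - (1-p)*log2(1-p)
p = 0.5330, 1-p = 0.4670
= -0.5330 * log2(0.5330) - 0.4670 * log2(0.4670)
= -(-0.4839) - (-0.5130)
= 0.9969

0.9969


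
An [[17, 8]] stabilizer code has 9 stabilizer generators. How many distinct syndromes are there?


Each stabilizer generator gives a binary (+1 or -1) measurement outcome.
With 9 independent generators:
Total syndromes = 2^9
= 512

512


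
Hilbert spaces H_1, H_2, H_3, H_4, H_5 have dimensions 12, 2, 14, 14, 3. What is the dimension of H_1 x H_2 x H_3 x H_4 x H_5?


dim(H_1 x H_2 x H_3 x H_4 x H_5) = 12 * 2 * 14 * 14 * 3
= 24 * 14 * 14 * 3
= 336 * 14 * 3
= 4704 * 3
= 14112

14112


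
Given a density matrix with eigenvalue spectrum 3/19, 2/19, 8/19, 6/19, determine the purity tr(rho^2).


tr(rho^2) = sum of eigenvalues squared
= (3/19)^2 + (2/19)^2 + (8/19)^2 + (6/19)^2
= (9 + 4 + 64 + 36) / 361
= 113/361
= 0.3130

0.3130


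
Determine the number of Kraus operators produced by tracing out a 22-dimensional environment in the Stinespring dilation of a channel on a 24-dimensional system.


Tracing out the environment in an orthonormal basis {|i>_E} gives Kraus operators K_i = <i|_E U |0>_E.
Number of Kraus operators = dim(H_env) = d_env
= 22

22


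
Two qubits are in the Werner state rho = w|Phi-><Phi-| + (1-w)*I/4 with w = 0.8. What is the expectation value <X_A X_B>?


|Phi-> = (|00> - |11>)/sqrt(2)
For the pure Bell state, <X_A X_B> = -1 (Bell-state Pauli correlator).
The maximally-mixed part I/4 has tr(I/4 * P tensor P) = 0 for any traceless Pauli P.
So <X_A X_B>_rho = w * (-1) + (1 - w) * 0
= 0.8 * (-1)
= -0.8000

-0.8000


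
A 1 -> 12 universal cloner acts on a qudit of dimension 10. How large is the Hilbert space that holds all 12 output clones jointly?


Output space = H^(tensor 12) where dim(H) = 10
dim = 10^12
= 100 (after 2 factors)
= 1000 (after 3 factors)
= 10000 (after 4 factors)
= 100000 (after 5 factors)
= 1000000 (after 6 factors)
= 10000000 (after 7 factors)
= 100000000 (after 8 factors)
= 1000000000 (after 9 factors)
= 10000000000 (after 10 factors)
= 100000000000 (after 11 factors)
= 1000000000000 (after 12 factors)
= 1000000000000

1000000000000


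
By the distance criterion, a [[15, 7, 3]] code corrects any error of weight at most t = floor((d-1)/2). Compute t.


Code parameters: [[15, 7, 3]], distance d = 3.
Number of correctable errors = floor((d-1)/2)
= floor((3 - 1)/2)
= floor(2/2)
= 1

1


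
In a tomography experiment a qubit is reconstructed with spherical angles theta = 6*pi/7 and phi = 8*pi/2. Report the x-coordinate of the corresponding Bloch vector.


theta = 2.6928, phi = 12.5664
r_x = sin(theta)*cos(phi) = 0.4339 * 1.0000
r_x = 0.4339

0.4339


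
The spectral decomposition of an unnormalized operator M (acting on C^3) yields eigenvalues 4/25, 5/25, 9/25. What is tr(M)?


tr(M) = sum of eigenvalues
= 4/25 + 5/25 + 9/25
= 18/25
= 0.7200

0.7200


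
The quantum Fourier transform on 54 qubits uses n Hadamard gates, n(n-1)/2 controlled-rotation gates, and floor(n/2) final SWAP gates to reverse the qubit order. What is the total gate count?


Hadamard gates: 54
Controlled rotations: n*(n-1)/2 = 54*53/2 = 1431
SWAP gates: floor(n/2) = floor(54/2) = 27
Total = 54 + 1431 + 27
= 1512

1512


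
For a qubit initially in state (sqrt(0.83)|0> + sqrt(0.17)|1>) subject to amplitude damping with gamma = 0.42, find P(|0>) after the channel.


For amplitude damping with parameter gamma on state sqrt(a)|0> + sqrt(b)|1>:
alpha^2 = 0.83, beta^2 = 0.17
P(|0>) = alpha^2 + gamma * beta^2
= 0.83 + 0.42 * 0.17
= 0.83 + 0.0714
= 0.9014

0.9014


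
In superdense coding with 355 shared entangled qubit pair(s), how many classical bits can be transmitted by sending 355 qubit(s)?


Superdense coding allows 2 classical bits per shared entangled pair.
355 pair(s) -> 2 * 355 = 710 classical bits

710


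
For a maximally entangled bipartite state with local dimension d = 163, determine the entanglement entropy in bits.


For a maximally entangled state in d x d:
S = log2(d) = log2(163)
= 7.3487

7.3487


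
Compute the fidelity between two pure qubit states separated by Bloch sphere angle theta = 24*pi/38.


For states separated by angle theta on Bloch sphere:
F = cos^2(theta/2)
theta = 24*pi/38 = 1.9842
theta/2 = 0.9921
cos(theta/2) = 0.5469
F = 0.2992

0.2992


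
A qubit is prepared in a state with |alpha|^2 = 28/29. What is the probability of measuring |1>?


|alpha|^2 = 28/29 = 0.9655
|beta|^2 = 1 - 28/29 = 1/29 = 0.0345
P(|1>) = |beta|^2 = 0.0345

0.0345


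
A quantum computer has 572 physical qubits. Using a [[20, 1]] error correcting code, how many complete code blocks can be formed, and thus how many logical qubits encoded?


Each code block uses 20 physical qubits for 1 logical qubit(s).
Number of complete blocks = floor(572 / 20) = 28
Logical qubits = 28 * 1
= 28

28


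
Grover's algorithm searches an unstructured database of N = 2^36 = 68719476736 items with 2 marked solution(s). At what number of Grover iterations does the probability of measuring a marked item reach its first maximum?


After j Grover iterations the success probability is P(j) = sin^2((2j+1)*theta), where sin(theta) = sqrt(k/N).
N = 2^36 = 68719476736, k = 2
sin(theta) = sqrt(k/N) = 5.394796609e-06
theta = arcsin(sqrt(k/N)) = 5.394796609e-06 rad
P(j) reaches its first maximum when (2j+1)*theta is as close as possible to pi/2, i.e. j = round(pi/(4*theta) - 1/2).
pi/(4*theta) - 1/2 = 145583.8881
(For comparison, the common estimate pi/4 * sqrt(N/k) = 145584.3881; the exact maximiser is used here.)
Optimal iterations = 145584

145584


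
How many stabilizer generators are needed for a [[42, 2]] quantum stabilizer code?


For an [[n,k]] stabilizer code:
Number of stabilizer generators = n - k
= 42 - 2
= 40

40


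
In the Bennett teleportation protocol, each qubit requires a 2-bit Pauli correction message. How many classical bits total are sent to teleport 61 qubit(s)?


Quantum teleportation requires 2 classical bits per qubit teleported.
61 qubit(s) -> 2 * 61 = 122 classical bits

122


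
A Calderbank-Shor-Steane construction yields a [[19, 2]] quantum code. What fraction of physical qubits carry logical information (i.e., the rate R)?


Code rate R = k/n
= 2/19
= 0.1053

0.1053


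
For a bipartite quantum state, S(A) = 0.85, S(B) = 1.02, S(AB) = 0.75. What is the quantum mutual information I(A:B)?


I(A:B) = S(A) + S(B) - S(AB)
= 0.85 + 1.02 - 0.75
= 1.1200

1.1200


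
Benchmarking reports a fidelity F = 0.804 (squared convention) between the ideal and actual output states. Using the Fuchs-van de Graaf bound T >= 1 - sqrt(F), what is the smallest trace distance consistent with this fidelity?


Fuchs-van de Graaf (squared-fidelity convention): 1 - sqrt(F) <= T <= sqrt(1 - F).
Lower bound: T >= 1 - sqrt(F)
sqrt(F) = sqrt(0.804) = 0.8967
T >= 1 - 0.8967
T >= 0.1033

0.1033


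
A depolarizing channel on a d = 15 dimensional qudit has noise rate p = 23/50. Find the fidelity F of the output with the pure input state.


F = (1-p) + p/d
= (1 - 0.4600) + 0.4600/15
= 0.5400 + 0.0307
= 0.5707

0.5707


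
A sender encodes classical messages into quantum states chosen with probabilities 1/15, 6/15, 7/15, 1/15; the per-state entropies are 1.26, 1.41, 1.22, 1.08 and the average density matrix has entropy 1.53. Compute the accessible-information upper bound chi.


chi = S(rho) - sum_i p_i * S(rho_i)
Weighted entropy = 1/15 * 1.26 + 6/15 * 1.41 + 7/15 * 1.22 + 1/15 * 1.08
= 1.2893
chi = 1.53 - 1.2893
= 0.2407

0.2407


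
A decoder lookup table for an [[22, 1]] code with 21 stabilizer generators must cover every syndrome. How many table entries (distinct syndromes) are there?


Each stabilizer generator gives a binary (+1 or -1) measurement outcome.
With 21 independent generators:
Total syndromes = 2^21
= 2097152

2097152


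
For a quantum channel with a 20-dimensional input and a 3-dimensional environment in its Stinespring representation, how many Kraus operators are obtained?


Tracing out the environment in an orthonormal basis {|i>_E} gives Kraus operators K_i = <i|_E U |0>_E.
Number of Kraus operators = dim(H_env) = d_env
= 3

3


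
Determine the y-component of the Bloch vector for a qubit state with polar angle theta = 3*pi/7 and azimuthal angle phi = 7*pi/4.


theta = 1.3464, phi = 5.4978
r_y = sin(theta)*sin(phi) = 0.9749 * -0.7071
r_y = -0.6894

-0.6894


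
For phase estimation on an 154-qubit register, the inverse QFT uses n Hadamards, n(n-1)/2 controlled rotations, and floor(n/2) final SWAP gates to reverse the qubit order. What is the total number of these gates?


Hadamard gates: 154
Controlled rotations: n*(n-1)/2 = 154*153/2 = 11781
SWAP gates: floor(n/2) = floor(154/2) = 77
Total = 154 + 11781 + 77
= 12012

12012


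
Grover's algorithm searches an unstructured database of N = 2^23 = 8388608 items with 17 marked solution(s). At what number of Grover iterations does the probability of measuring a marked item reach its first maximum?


After j Grover iterations the success probability is P(j) = sin^2((2j+1)*theta), where sin(theta) = sqrt(k/N).
N = 2^23 = 8388608, k = 17
sin(theta) = sqrt(k/N) = 0.00142357224
theta = arcsin(sqrt(k/N)) = 0.001423572721 rad
P(j) reaches its first maximum when (2j+1)*theta is as close as possible to pi/2, i.e. j = round(pi/(4*theta) - 1/2).
pi/(4*theta) - 1/2 = 551.2092
(For comparison, the common estimate pi/4 * sqrt(N/k) = 551.7094; the exact maximiser is used here.)
Optimal iterations = 551

551


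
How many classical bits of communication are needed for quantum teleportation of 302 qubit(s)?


Quantum teleportation requires 2 classical bits per qubit teleported.
302 qubit(s) -> 2 * 302 = 604 classical bits

604


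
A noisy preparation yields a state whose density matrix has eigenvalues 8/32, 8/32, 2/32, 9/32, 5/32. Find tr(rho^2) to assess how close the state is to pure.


tr(rho^2) = sum of eigenvalues squared
= (8/32)^2 + (8/32)^2 + (2/32)^2 + (9/32)^2 + (5/32)^2
= (64 + 64 + 4 + 81 + 25) / 1024
= 238/1024
= 0.2324

0.2324


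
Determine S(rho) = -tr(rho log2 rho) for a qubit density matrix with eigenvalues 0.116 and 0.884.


S = -p*log2(p) - (1-p)*log2(1-p)
p = 0.1160, 1-p = 0.8840
= -0.1160 * log2(0.1160) - 0.8840 * log2(0.8840)
= -(-0.3605) - (-0.1572)
= 0.5178

0.5178


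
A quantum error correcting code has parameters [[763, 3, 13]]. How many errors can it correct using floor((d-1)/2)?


Code parameters: [[763, 3, 13]], distance d = 13.
Number of correctable errors = floor((d-1)/2)
= floor((13 - 1)/2)
= floor(12/2)
= 6

6


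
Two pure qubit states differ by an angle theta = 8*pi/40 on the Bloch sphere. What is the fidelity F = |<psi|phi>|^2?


For states separated by angle theta on Bloch sphere:
F = cos^2(theta/2)
theta = 8*pi/40 = 0.6283
theta/2 = 0.3142
cos(theta/2) = 0.9511
F = 0.9045

0.9045


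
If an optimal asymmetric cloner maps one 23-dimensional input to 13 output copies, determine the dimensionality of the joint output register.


Output space = H^(tensor 13) where dim(H) = 23
dim = 23^13
= 529 (after 2 factors)
= 12167 (after 3 factors)
= 279841 (after 4 factors)
= 6436343 (after 5 factors)
= 148035889 (after 6 factors)
= 3404825447 (after 7 factors)
= 78310985281 (after 8 factors)
= 1801152661463 (after 9 factors)
= 41426511213649 (after 10 factors)
= 952809757913927 (after 11 factors)
= 21914624432020321 (after 12 factors)
= 504036361936467383 (after 13 factors)
= 504036361936467383

504036361936467383


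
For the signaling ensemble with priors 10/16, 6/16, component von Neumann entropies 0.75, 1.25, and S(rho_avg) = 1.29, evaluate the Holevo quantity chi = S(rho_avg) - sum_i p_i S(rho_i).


chi = S(rho) - sum_i p_i * S(rho_i)
Weighted entropy = 10/16 * 0.75 + 6/16 * 1.25
= 0.9375
chi = 1.29 - 0.9375
= 0.3525

0.3525


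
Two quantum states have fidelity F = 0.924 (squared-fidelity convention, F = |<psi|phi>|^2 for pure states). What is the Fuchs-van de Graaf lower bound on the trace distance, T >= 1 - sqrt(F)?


Fuchs-van de Graaf (squared-fidelity convention): 1 - sqrt(F) <= T <= sqrt(1 - F).
Lower bound: T >= 1 - sqrt(F)
sqrt(F) = sqrt(0.924) = 0.9612
T >= 1 - 0.9612
T >= 0.0388

0.0388


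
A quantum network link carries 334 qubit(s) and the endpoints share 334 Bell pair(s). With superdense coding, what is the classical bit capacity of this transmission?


Superdense coding allows 2 classical bits per shared entangled pair.
334 pair(s) -> 2 * 334 = 668 classical bits

668


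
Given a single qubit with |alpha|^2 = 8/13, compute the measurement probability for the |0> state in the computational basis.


|alpha|^2 = 8/13 = 0.6154
|beta|^2 = 1 - 8/13 = 5/13 = 0.3846
P(|0>) = |alpha|^2 = 0.6154

0.6154


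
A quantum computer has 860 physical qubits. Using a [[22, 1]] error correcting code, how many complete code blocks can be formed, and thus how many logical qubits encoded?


Each code block uses 22 physical qubits for 1 logical qubit(s).
Number of complete blocks = floor(860 / 22) = 39
Logical qubits = 39 * 1
= 39

39


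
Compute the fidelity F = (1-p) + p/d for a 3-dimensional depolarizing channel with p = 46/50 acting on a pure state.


F = (1-p) + p/d
= (1 - 0.9200) + 0.9200/3
= 0.0800 + 0.3067
= 0.3867

0.3867


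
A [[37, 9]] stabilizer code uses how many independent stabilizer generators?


For an [[n,k]] stabilizer code:
Number of stabilizer generators = n - k
= 37 - 9
= 28

28


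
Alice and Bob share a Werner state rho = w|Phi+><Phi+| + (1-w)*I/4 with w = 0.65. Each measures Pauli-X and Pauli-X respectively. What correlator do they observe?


|Phi+> = (|00> + |11>)/sqrt(2)
For the pure Bell state, <X_A X_B> = +1 (Bell-state Pauli correlator).
The maximally-mixed part I/4 has tr(I/4 * P tensor P) = 0 for any traceless Pauli P.
So <X_A X_B>_rho = w * (+1) + (1 - w) * 0
= 0.65 * (+1)
= 0.6500

0.6500


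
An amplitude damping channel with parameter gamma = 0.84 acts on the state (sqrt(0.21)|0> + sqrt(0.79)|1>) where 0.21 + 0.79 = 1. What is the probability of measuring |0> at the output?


For amplitude damping with parameter gamma on state sqrt(a)|0> + sqrt(b)|1>:
alpha^2 = 0.21, beta^2 = 0.79
P(|0>) = alpha^2 + gamma * beta^2
= 0.21 + 0.84 * 0.79
= 0.21 + 0.6636
= 0.8736

0.8736


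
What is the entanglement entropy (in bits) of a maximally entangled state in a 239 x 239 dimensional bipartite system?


For a maximally entangled state in d x d:
S = log2(d) = log2(239)
= 7.9009

7.9009


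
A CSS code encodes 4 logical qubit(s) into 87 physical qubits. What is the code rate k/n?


Code rate R = k/n
= 4/87
= 0.0460

0.0460


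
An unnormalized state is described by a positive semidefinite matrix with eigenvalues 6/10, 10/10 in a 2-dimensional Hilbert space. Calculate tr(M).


tr(M) = sum of eigenvalues
= 6/10 + 10/10
= 16/10
= 1.6000

1.6000


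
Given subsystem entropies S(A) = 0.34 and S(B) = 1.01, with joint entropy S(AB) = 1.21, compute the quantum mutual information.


I(A:B) = S(A) + S(B) - S(AB)
= 0.34 + 1.01 - 1.21
= 0.1400

0.1400


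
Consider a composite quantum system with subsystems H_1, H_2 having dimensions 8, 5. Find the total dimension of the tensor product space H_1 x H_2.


dim(H_1 x H_2) = 8 * 5
= 40

40


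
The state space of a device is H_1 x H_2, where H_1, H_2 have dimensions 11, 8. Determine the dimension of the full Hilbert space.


dim(H_1 x H_2) = 11 * 8
= 88

88


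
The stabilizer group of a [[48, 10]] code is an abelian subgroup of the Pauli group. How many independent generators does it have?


For an [[n,k]] stabilizer code:
Number of stabilizer generators = n - k
= 48 - 10
= 38

38


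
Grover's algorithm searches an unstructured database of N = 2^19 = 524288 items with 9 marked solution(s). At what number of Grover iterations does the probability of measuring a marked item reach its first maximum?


After j Grover iterations the success probability is P(j) = sin^2((2j+1)*theta), where sin(theta) = sqrt(k/N).
N = 2^19 = 524288, k = 9
sin(theta) = sqrt(k/N) = 0.004143203796
theta = arcsin(sqrt(k/N)) = 0.00414321565 rad
P(j) reaches its first maximum when (2j+1)*theta is as close as possible to pi/2, i.e. j = round(pi/(4*theta) - 1/2).
pi/(4*theta) - 1/2 = 189.0625
(For comparison, the common estimate pi/4 * sqrt(N/k) = 189.5630; the exact maximiser is used here.)
Optimal iterations = 189

189


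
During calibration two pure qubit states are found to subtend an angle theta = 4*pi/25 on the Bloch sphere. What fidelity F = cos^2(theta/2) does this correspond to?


For states separated by angle theta on Bloch sphere:
F = cos^2(theta/2)
theta = 4*pi/25 = 0.5027
theta/2 = 0.2513
cos(theta/2) = 0.9686
F = 0.9382

0.9382


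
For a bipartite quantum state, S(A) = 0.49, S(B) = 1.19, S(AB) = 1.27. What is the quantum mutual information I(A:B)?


I(A:B) = S(A) + S(B) - S(AB)
= 0.49 + 1.19 - 1.27
= 0.4100

0.4100


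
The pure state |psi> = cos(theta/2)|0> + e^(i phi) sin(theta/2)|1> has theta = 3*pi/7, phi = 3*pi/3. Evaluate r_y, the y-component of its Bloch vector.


theta = 1.3464, phi = 3.1416
r_y = sin(theta)*sin(phi) = 0.9749 * 0.0000
r_y = 0.0000

0.0000


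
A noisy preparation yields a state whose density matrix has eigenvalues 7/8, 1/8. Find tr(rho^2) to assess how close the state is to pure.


tr(rho^2) = sum of eigenvalues squared
= (7/8)^2 + (1/8)^2
= (49 + 1) / 64
= 50/64
= 0.7812

0.7812
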